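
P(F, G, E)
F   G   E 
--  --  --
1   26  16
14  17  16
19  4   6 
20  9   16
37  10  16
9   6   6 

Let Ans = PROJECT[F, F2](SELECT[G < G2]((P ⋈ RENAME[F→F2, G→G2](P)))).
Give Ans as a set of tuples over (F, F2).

{(14, 1), (19, 9), (20, 1), (20, 14), (20, 37), (37, 1), (37, 14)}

ρ[F→F2, G→G2]: schema becomes (F2, G2, E); tuples unchanged.
P ⋈ RENAME[F→F2, G→G2](P) (natural join on E): {(1, 26, 16, 1, 26), (1, 26, 16, 14, 17), (1, 26, 16, 20, 9), (1, 26, 16, 37, 10), (14, 17, 16, 1, 26), (14, 17, 16, 14, 17), (14, 17, 16, 20, 9), (14, 17, 16, 37, 10), (19, 4, 6, 19, 4), (19, 4, 6, 9, 6), (20, 9, 16, 1, 26), (20, 9, 16, 14, 17), (20, 9, 16, 20, 9), (20, 9, 16, 37, 10), (37, 10, 16, 1, 26), (37, 10, 16, 14, 17), (37, 10, 16, 20, 9), (37, 10, 16, 37, 10), (9, 6, 6, 19, 4), (9, 6, 6, 9, 6)}
Selection G < G2: {(14, 17, 16, 1, 26), (19, 4, 6, 9, 6), (20, 9, 16, 1, 26), (20, 9, 16, 14, 17), (20, 9, 16, 37, 10), (37, 10, 16, 1, 26), (37, 10, 16, 14, 17)}
Projecting to F, F2: {(14, 1), (19, 9), (20, 1), (20, 14), (20, 37), (37, 1), (37, 14)}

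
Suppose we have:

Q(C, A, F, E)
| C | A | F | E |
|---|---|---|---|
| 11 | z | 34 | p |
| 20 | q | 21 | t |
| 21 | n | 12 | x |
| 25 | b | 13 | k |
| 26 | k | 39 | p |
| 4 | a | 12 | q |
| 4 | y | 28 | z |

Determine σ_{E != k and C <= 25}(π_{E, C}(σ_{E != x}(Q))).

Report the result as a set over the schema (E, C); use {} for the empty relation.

Filtering on E != x leaves {(11, z, 34, p), (20, q, 21, t), (25, b, 13, k), (26, k, 39, p), (4, a, 12, q), (4, y, 28, z)}.
Keep only column(s) E, C: {(k, 25), (p, 11), (p, 26), (q, 4), (t, 20), (z, 4)}
Filtering on E != k and C <= 25 leaves {(p, 11), (q, 4), (t, 20), (z, 4)}.

{(p, 11), (q, 4), (t, 20), (z, 4)}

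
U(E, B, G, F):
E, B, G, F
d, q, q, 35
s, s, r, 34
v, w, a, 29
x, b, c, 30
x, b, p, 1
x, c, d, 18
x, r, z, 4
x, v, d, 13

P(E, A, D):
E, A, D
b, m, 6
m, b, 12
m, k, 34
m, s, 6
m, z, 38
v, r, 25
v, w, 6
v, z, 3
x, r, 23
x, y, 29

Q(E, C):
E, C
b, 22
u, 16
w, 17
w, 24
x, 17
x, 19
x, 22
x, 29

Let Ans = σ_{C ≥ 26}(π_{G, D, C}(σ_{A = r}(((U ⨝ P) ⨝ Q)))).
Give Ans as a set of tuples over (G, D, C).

Natural join on E: {(v, w, a, 29, r, 25), (v, w, a, 29, w, 6), (v, w, a, 29, z, 3), (x, b, c, 30, r, 23), (x, b, c, 30, y, 29), (x, b, p, 1, r, 23), (x, b, p, 1, y, 29), (x, c, d, 18, r, 23), (x, c, d, 18, y, 29), (x, r, z, 4, r, 23), (x, r, z, 4, y, 29), (x, v, d, 13, r, 23), (x, v, d, 13, y, 29)}
Natural join on E: {(x, b, c, 30, r, 23, 17), (x, b, c, 30, r, 23, 19), (x, b, c, 30, r, 23, 22), (x, b, c, 30, r, 23, 29), (x, b, c, 30, y, 29, 17), (x, b, c, 30, y, 29, 19), (x, b, c, 30, y, 29, 22), (x, b, c, 30, y, 29, 29), (x, b, p, 1, r, 23, 17), (x, b, p, 1, r, 23, 19), (x, b, p, 1, r, 23, 22), (x, b, p, 1, r, 23, 29), (x, b, p, 1, y, 29, 17), (x, b, p, 1, y, 29, 19), (x, b, p, 1, y, 29, 22), (x, b, p, 1, y, 29, 29), (x, c, d, 18, r, 23, 17), (x, c, d, 18, r, 23, 19), (x, c, d, 18, r, 23, 22), (x, c, d, 18, r, 23, 29), (x, c, d, 18, y, 29, 17), (x, c, d, 18, y, 29, 19), (x, c, d, 18, y, 29, 22), (x, c, d, 18, y, 29, 29), (x, r, z, 4, r, 23, 17), (x, r, z, 4, r, 23, 19), (x, r, z, 4, r, 23, 22), (x, r, z, 4, r, 23, 29), (x, r, z, 4, y, 29, 17), (x, r, z, 4, y, 29, 19), (x, r, z, 4, y, 29, 22), (x, r, z, 4, y, 29, 29), (x, v, d, 13, r, 23, 17), (x, v, d, 13, r, 23, 19), (x, v, d, 13, r, 23, 22), (x, v, d, 13, r, 23, 29), (x, v, d, 13, y, 29, 17), (x, v, d, 13, y, 29, 19), (x, v, d, 13, y, 29, 22), (x, v, d, 13, y, 29, 29)}
Selection A = r: {(x, b, c, 30, r, 23, 17), (x, b, c, 30, r, 23, 19), (x, b, c, 30, r, 23, 22), (x, b, c, 30, r, 23, 29), (x, b, p, 1, r, 23, 17), (x, b, p, 1, r, 23, 19), (x, b, p, 1, r, 23, 22), (x, b, p, 1, r, 23, 29), (x, c, d, 18, r, 23, 17), (x, c, d, 18, r, 23, 19), (x, c, d, 18, r, 23, 22), (x, c, d, 18, r, 23, 29), (x, r, z, 4, r, 23, 17), (x, r, z, 4, r, 23, 19), (x, r, z, 4, r, 23, 22), (x, r, z, 4, r, 23, 29), (x, v, d, 13, r, 23, 17), (x, v, d, 13, r, 23, 19), (x, v, d, 13, r, 23, 22), (x, v, d, 13, r, 23, 29)}
Keep only column(s) G, D, C (4 duplicate(s) eliminated): {(c, 23, 17), (c, 23, 19), (c, 23, 22), (c, 23, 29), (d, 23, 17), (d, 23, 19), (d, 23, 22), (d, 23, 29), (p, 23, 17), (p, 23, 19), (p, 23, 22), (p, 23, 29), (z, 23, 17), (z, 23, 19), (z, 23, 22), (z, 23, 29)}
Selection C ≥ 26: {(c, 23, 29), (d, 23, 29), (p, 23, 29), (z, 23, 29)}

{(c, 23, 29), (d, 23, 29), (p, 23, 29), (z, 23, 29)}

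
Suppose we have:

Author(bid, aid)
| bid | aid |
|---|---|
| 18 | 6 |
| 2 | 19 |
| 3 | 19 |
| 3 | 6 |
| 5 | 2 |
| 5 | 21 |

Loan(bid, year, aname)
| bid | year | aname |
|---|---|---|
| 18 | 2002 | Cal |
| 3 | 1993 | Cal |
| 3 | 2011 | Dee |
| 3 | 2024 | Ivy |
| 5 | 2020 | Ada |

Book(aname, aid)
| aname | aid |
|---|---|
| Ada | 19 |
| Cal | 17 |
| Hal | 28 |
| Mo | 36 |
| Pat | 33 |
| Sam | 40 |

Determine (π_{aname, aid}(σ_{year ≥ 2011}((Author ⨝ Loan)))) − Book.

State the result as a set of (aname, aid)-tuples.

{(Ada, 2), (Ada, 21), (Dee, 19), (Dee, 6), (Ivy, 19), (Ivy, 6)}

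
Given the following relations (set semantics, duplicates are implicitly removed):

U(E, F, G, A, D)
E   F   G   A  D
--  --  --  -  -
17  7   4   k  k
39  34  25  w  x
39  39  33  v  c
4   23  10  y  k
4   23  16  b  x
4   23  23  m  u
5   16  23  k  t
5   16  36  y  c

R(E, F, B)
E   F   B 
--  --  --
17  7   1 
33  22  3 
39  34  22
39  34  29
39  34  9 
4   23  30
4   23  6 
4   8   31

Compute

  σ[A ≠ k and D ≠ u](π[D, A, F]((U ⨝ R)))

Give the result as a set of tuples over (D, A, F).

{(k, y, 23), (x, b, 23), (x, w, 34)}

U ⋈ R (natural join on E, F): {(17, 7, 4, k, k, 1), (39, 34, 25, w, x, 22), (39, 34, 25, w, x, 29), (39, 34, 25, w, x, 9), (4, 23, 10, y, k, 30), (4, 23, 10, y, k, 6), (4, 23, 16, b, x, 30), (4, 23, 16, b, x, 6), (4, 23, 23, m, u, 30), (4, 23, 23, m, u, 6)}
π[D, A, F]: project onto (D, A, F) (5 duplicate(s) eliminated) → {(k, k, 7), (k, y, 23), (u, m, 23), (x, b, 23), (x, w, 34)}
Selection A ≠ k and D ≠ u: {(k, y, 23), (x, b, 23), (x, w, 34)}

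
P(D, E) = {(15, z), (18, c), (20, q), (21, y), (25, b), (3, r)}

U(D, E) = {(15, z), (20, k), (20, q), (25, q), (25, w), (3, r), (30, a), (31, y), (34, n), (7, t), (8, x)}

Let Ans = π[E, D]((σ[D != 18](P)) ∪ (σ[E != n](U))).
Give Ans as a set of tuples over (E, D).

{(a, 30), (b, 25), (k, 20), (q, 20), (q, 25), (r, 3), (t, 7), (w, 25), (x, 8), (y, 21), (y, 31), (z, 15)}

σ[D != 18]: keep tuples satisfying D != 18 → {(15, z), (20, q), (21, y), (25, b), (3, r)}
σ[E != n]: keep tuples satisfying E != n → {(15, z), (20, k), (20, q), (25, q), (25, w), (3, r), (30, a), (31, y), (7, t), (8, x)}
Taking the union: {(15, z), (20, k), (20, q), (21, y), (25, b), (25, q), (25, w), (3, r), (30, a), (31, y), (7, t), (8, x)}
π[E, D]: project onto (E, D) → {(a, 30), (b, 25), (k, 20), (q, 20), (q, 25), (r, 3), (t, 7), (w, 25), (x, 8), (y, 21), (y, 31), (z, 15)}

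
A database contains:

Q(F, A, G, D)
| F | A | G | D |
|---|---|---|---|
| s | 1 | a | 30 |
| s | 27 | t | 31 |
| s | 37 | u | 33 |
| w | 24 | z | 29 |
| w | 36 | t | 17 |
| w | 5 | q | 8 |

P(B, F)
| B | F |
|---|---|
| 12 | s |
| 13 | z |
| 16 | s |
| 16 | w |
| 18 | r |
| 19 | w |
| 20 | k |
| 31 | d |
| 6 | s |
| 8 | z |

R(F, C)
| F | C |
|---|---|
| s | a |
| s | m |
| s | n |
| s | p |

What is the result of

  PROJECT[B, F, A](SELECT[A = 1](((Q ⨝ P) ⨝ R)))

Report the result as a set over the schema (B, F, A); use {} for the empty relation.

Joining Q and P on F yields {(s, 1, a, 30, 12), (s, 1, a, 30, 16), (s, 1, a, 30, 6), (s, 27, t, 31, 12), (s, 27, t, 31, 16), (s, 27, t, 31, 6), (s, 37, u, 33, 12), (s, 37, u, 33, 16), (s, 37, u, 33, 6), (w, 24, z, 29, 16), (w, 24, z, 29, 19), (w, 36, t, 17, 16), (w, 36, t, 17, 19), (w, 5, q, 8, 16), (w, 5, q, 8, 19)}.
Joining (Q ⨝ P) and R on F yields {(s, 1, a, 30, 12, a), (s, 1, a, 30, 12, m), (s, 1, a, 30, 12, n), (s, 1, a, 30, 12, p), (s, 1, a, 30, 16, a), (s, 1, a, 30, 16, m), (s, 1, a, 30, 16, n), (s, 1, a, 30, 16, p), (s, 1, a, 30, 6, a), (s, 1, a, 30, 6, m), (s, 1, a, 30, 6, n), (s, 1, a, 30, 6, p), (s, 27, t, 31, 12, a), (s, 27, t, 31, 12, m), (s, 27, t, 31, 12, n), (s, 27, t, 31, 12, p), (s, 27, t, 31, 16, a), (s, 27, t, 31, 16, m), (s, 27, t, 31, 16, n), (s, 27, t, 31, 16, p), (s, 27, t, 31, 6, a), (s, 27, t, 31, 6, m), (s, 27, t, 31, 6, n), (s, 27, t, 31, 6, p), (s, 37, u, 33, 12, a), (s, 37, u, 33, 12, m), (s, 37, u, 33, 12, n), (s, 37, u, 33, 12, p), (s, 37, u, 33, 16, a), (s, 37, u, 33, 16, m), (s, 37, u, 33, 16, n), (s, 37, u, 33, 16, p), (s, 37, u, 33, 6, a), (s, 37, u, 33, 6, m), (s, 37, u, 33, 6, n), (s, 37, u, 33, 6, p)}.
Filtering on A = 1 leaves {(s, 1, a, 30, 12, a), (s, 1, a, 30, 12, m), (s, 1, a, 30, 12, n), (s, 1, a, 30, 12, p), (s, 1, a, 30, 16, a), (s, 1, a, 30, 16, m), (s, 1, a, 30, 16, n), (s, 1, a, 30, 16, p), (s, 1, a, 30, 6, a), (s, 1, a, 30, 6, m), (s, 1, a, 30, 6, n), (s, 1, a, 30, 6, p)}.
π[B, F, A]: project onto (B, F, A) (9 duplicate(s) eliminated) → {(12, s, 1), (16, s, 1), (6, s, 1)}

{(12, s, 1), (16, s, 1), (6, s, 1)}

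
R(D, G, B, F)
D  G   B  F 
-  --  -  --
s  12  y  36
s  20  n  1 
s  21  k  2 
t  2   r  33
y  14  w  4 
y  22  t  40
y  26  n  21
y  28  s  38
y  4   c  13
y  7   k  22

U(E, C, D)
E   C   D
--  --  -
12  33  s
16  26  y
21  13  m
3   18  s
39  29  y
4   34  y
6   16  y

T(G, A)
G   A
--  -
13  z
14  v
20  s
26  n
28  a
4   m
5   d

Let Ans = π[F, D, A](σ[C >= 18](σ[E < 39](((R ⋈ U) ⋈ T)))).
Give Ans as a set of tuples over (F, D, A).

R ⋈ U (natural join on D): {(s, 12, y, 36, 12, 33), (s, 12, y, 36, 3, 18), (s, 20, n, 1, 12, 33), (s, 20, n, 1, 3, 18), (s, 21, k, 2, 12, 33), (s, 21, k, 2, 3, 18), (y, 14, w, 4, 16, 26), (y, 14, w, 4, 39, 29), (y, 14, w, 4, 4, 34), (y, 14, w, 4, 6, 16), (y, 22, t, 40, 16, 26), (y, 22, t, 40, 39, 29), (y, 22, t, 40, 4, 34), (y, 22, t, 40, 6, 16), (y, 26, n, 21, 16, 26), (y, 26, n, 21, 39, 29), (y, 26, n, 21, 4, 34), (y, 26, n, 21, 6, 16), (y, 28, s, 38, 16, 26), (y, 28, s, 38, 39, 29), (y, 28, s, 38, 4, 34), (y, 28, s, 38, 6, 16), (y, 4, c, 13, 16, 26), (y, 4, c, 13, 39, 29), (y, 4, c, 13, 4, 34), (y, 4, c, 13, 6, 16), (y, 7, k, 22, 16, 26), (y, 7, k, 22, 39, 29), (y, 7, k, 22, 4, 34), (y, 7, k, 22, 6, 16)}
(R ⋈ U) ⋈ T (natural join on G): {(s, 20, n, 1, 12, 33, s), (s, 20, n, 1, 3, 18, s), (y, 14, w, 4, 16, 26, v), (y, 14, w, 4, 39, 29, v), (y, 14, w, 4, 4, 34, v), (y, 14, w, 4, 6, 16, v), (y, 26, n, 21, 16, 26, n), (y, 26, n, 21, 39, 29, n), (y, 26, n, 21, 4, 34, n), (y, 26, n, 21, 6, 16, n), (y, 28, s, 38, 16, 26, a), (y, 28, s, 38, 39, 29, a), (y, 28, s, 38, 4, 34, a), (y, 28, s, 38, 6, 16, a), (y, 4, c, 13, 16, 26, m), (y, 4, c, 13, 39, 29, m), (y, 4, c, 13, 4, 34, m), (y, 4, c, 13, 6, 16, m)}
Selection E < 39: {(s, 20, n, 1, 12, 33, s), (s, 20, n, 1, 3, 18, s), (y, 14, w, 4, 16, 26, v), (y, 14, w, 4, 4, 34, v), (y, 14, w, 4, 6, 16, v), (y, 26, n, 21, 16, 26, n), (y, 26, n, 21, 4, 34, n), (y, 26, n, 21, 6, 16, n), (y, 28, s, 38, 16, 26, a), (y, 28, s, 38, 4, 34, a), (y, 28, s, 38, 6, 16, a), (y, 4, c, 13, 16, 26, m), (y, 4, c, 13, 4, 34, m), (y, 4, c, 13, 6, 16, m)}
Selection C >= 18: {(s, 20, n, 1, 12, 33, s), (s, 20, n, 1, 3, 18, s), (y, 14, w, 4, 16, 26, v), (y, 14, w, 4, 4, 34, v), (y, 26, n, 21, 16, 26, n), (y, 26, n, 21, 4, 34, n), (y, 28, s, 38, 16, 26, a), (y, 28, s, 38, 4, 34, a), (y, 4, c, 13, 16, 26, m), (y, 4, c, 13, 4, 34, m)}
π[F, D, A]: project onto (F, D, A) (5 duplicate(s) eliminated) → {(1, s, s), (13, y, m), (21, y, n), (38, y, a), (4, y, v)}

{(1, s, s), (13, y, m), (21, y, n), (38, y, a), (4, y, v)}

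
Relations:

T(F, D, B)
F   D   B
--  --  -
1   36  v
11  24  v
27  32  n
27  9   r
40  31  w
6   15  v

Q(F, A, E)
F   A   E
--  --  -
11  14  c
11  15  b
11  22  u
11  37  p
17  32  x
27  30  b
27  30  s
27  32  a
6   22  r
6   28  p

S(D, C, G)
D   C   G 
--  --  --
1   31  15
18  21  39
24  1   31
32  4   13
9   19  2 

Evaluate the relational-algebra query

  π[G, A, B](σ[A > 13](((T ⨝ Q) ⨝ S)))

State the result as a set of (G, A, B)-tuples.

{(13, 30, n), (13, 32, n), (2, 30, r), (2, 32, r), (31, 14, v), (31, 15, v), (31, 22, v), (31, 37, v)}

T ⋈ Q (natural join on F): {(11, 24, v, 14, c), (11, 24, v, 15, b), (11, 24, v, 22, u), (11, 24, v, 37, p), (27, 32, n, 30, b), (27, 32, n, 30, s), (27, 32, n, 32, a), (27, 9, r, 30, b), (27, 9, r, 30, s), (27, 9, r, 32, a), (6, 15, v, 22, r), (6, 15, v, 28, p)}
(T ⨝ Q) ⋈ S (natural join on D): {(11, 24, v, 14, c, 1, 31), (11, 24, v, 15, b, 1, 31), (11, 24, v, 22, u, 1, 31), (11, 24, v, 37, p, 1, 31), (27, 32, n, 30, b, 4, 13), (27, 32, n, 30, s, 4, 13), (27, 32, n, 32, a, 4, 13), (27, 9, r, 30, b, 19, 2), (27, 9, r, 30, s, 19, 2), (27, 9, r, 32, a, 19, 2)}
Filtering on A > 13 leaves {(11, 24, v, 14, c, 1, 31), (11, 24, v, 15, b, 1, 31), (11, 24, v, 22, u, 1, 31), (11, 24, v, 37, p, 1, 31), (27, 32, n, 30, b, 4, 13), (27, 32, n, 30, s, 4, 13), (27, 32, n, 32, a, 4, 13), (27, 9, r, 30, b, 19, 2), (27, 9, r, 30, s, 19, 2), (27, 9, r, 32, a, 19, 2)}.
Projecting to G, A, B (2 duplicate(s) eliminated): {(13, 30, n), (13, 32, n), (2, 30, r), (2, 32, r), (31, 14, v), (31, 15, v), (31, 22, v), (31, 37, v)}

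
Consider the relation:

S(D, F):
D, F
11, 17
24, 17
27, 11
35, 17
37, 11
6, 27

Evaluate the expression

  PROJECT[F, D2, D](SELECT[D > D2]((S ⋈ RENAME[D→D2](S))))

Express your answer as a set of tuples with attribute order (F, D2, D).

ρ[D→D2]: schema becomes (D2, F); tuples unchanged.
Natural join on F: {(11, 17, 11), (11, 17, 24), (11, 17, 35), (24, 17, 11), (24, 17, 24), (24, 17, 35), (27, 11, 27), (27, 11, 37), (35, 17, 11), (35, 17, 24), (35, 17, 35), (37, 11, 27), (37, 11, 37), (6, 27, 6)}
Apply σ_{D > D2}; surviving tuples: {(24, 17, 11), (35, 17, 11), (35, 17, 24), (37, 11, 27)}
Keep only column(s) F, D2, D: {(11, 27, 37), (17, 11, 24), (17, 11, 35), (17, 24, 35)}

{(11, 27, 37), (17, 11, 24), (17, 11, 35), (17, 24, 35)}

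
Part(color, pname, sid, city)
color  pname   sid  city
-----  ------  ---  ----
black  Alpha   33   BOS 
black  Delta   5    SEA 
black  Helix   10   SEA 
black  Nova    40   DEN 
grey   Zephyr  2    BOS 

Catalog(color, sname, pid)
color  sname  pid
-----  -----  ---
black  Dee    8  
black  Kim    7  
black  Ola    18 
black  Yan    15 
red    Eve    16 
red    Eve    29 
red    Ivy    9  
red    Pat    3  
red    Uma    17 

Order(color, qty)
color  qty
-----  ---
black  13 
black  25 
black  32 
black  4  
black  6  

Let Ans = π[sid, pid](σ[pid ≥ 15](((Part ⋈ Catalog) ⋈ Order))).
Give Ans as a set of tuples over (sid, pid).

{(10, 15), (10, 18), (33, 15), (33, 18), (40, 15), (40, 18), (5, 15), (5, 18)}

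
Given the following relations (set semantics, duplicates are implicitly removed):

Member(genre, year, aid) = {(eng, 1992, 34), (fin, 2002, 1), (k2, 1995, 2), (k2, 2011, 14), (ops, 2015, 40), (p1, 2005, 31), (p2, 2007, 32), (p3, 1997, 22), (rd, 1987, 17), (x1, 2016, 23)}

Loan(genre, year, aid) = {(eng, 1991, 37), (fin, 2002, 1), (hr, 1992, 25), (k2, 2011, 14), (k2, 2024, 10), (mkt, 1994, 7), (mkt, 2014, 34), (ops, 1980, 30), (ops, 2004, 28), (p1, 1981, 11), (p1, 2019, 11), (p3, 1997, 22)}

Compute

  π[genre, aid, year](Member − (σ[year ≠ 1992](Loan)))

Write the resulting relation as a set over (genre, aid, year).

Selection year ≠ 1992: {(eng, 1991, 37), (fin, 2002, 1), (k2, 2011, 14), (k2, 2024, 10), (mkt, 1994, 7), (mkt, 2014, 34), (ops, 1980, 30), (ops, 2004, 28), (p1, 1981, 11), (p1, 2019, 11), (p3, 1997, 22)}
Set difference of the two operands is {(eng, 1992, 34), (k2, 1995, 2), (ops, 2015, 40), (p1, 2005, 31), (p2, 2007, 32), (rd, 1987, 17), (x1, 2016, 23)}.
π_{genre, aid, year} gives {(eng, 34, 1992), (k2, 2, 1995), (ops, 40, 2015), (p1, 31, 2005), (p2, 32, 2007), (rd, 17, 1987), (x1, 23, 2016)}.

{(eng, 34, 1992), (k2, 2, 1995), (ops, 40, 2015), (p1, 31, 2005), (p2, 32, 2007), (rd, 17, 1987), (x1, 23, 2016)}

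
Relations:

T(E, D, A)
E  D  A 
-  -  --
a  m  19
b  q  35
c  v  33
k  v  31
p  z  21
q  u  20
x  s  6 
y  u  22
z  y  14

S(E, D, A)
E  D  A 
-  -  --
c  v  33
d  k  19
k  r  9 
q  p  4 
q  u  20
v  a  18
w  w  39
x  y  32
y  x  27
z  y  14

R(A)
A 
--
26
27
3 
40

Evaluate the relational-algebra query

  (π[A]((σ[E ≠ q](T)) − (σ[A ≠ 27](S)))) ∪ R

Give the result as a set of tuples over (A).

{19, 21, 22, 26, 27, 3, 31, 35, 40, 6}

σ[E ≠ q]: keep tuples satisfying E ≠ q → {(a, m, 19), (b, q, 35), (c, v, 33), (k, v, 31), (p, z, 21), (x, s, 6), (y, u, 22), (z, y, 14)}
σ[A ≠ 27]: keep tuples satisfying A ≠ 27 → {(c, v, 33), (d, k, 19), (k, r, 9), (q, p, 4), (q, u, 20), (v, a, 18), (w, w, 39), (x, y, 32), (z, y, 14)}
Difference: {(a, m, 19), (b, q, 35), (c, v, 33), (k, v, 31), (p, z, 21), (x, s, 6), (y, u, 22), (z, y, 14)} with {(c, v, 33), (d, k, 19), (k, r, 9), (q, p, 4), (q, u, 20), (v, a, 18), (w, w, 39), (x, y, 32), (z, y, 14)} → {(a, m, 19), (b, q, 35), (k, v, 31), (p, z, 21), (x, s, 6), (y, u, 22)}
Projecting to A: {19, 21, 22, 31, 35, 6}
Union: {19, 21, 22, 31, 35, 6} with {26, 27, 3, 40} → {19, 21, 22, 26, 27, 3, 31, 35, 40, 6}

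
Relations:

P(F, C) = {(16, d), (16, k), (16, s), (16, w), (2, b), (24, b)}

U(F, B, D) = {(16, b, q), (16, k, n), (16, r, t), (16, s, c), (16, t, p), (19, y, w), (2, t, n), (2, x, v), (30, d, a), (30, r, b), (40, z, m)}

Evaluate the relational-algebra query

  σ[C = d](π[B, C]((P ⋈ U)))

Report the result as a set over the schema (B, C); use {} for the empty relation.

Joining P and U on F yields {(16, d, b, q), (16, d, k, n), (16, d, r, t), (16, d, s, c), (16, d, t, p), (16, k, b, q), (16, k, k, n), (16, k, r, t), (16, k, s, c), (16, k, t, p), (16, s, b, q), (16, s, k, n), (16, s, r, t), (16, s, s, c), (16, s, t, p), (16, w, b, q), (16, w, k, n), (16, w, r, t), (16, w, s, c), (16, w, t, p), (2, b, t, n), (2, b, x, v)}.
π_{B, C} gives {(b, d), (b, k), (b, s), (b, w), (k, d), (k, k), (k, s), (k, w), (r, d), (r, k), (r, s), (r, w), (s, d), (s, k), (s, s), (s, w), (t, b), (t, d), (t, k), (t, s), (t, w), (x, b)}.
σ[C = d]: keep tuples satisfying C = d → {(b, d), (k, d), (r, d), (s, d), (t, d)}

{(b, d), (k, d), (r, d), (s, d), (t, d)}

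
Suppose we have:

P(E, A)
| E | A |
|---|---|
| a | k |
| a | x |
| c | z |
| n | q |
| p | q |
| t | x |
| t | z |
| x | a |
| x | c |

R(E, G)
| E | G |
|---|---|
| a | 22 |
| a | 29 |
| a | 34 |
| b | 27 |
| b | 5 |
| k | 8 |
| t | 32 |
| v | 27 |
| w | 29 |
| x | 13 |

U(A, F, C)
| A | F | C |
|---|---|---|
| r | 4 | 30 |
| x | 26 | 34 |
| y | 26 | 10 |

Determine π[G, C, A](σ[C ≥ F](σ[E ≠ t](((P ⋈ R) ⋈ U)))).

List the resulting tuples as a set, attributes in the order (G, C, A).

{(22, 34, x), (29, 34, x), (34, 34, x)}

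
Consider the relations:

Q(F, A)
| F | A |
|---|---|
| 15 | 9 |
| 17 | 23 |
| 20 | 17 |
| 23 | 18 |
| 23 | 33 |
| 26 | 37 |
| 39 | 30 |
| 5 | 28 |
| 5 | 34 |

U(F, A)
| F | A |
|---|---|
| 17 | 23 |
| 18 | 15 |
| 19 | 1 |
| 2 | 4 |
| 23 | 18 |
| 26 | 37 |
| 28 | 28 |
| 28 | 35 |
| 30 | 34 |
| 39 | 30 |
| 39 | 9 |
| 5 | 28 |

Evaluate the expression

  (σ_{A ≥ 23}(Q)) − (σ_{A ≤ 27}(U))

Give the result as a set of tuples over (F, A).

{(23, 33), (26, 37), (39, 30), (5, 28), (5, 34)}

Selection A ≥ 23: {(17, 23), (23, 33), (26, 37), (39, 30), (5, 28), (5, 34)}
Selection A ≤ 27: {(17, 23), (18, 15), (19, 1), (2, 4), (23, 18), (39, 9)}
Taking the difference: {(23, 33), (26, 37), (39, 30), (5, 28), (5, 34)}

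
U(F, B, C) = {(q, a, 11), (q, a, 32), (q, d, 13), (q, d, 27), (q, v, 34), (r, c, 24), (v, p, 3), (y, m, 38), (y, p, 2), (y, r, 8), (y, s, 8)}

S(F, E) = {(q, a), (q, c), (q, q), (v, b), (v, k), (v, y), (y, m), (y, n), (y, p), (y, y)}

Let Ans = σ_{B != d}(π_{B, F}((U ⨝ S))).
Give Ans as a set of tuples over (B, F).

{(a, q), (m, y), (p, v), (p, y), (r, y), (s, y), (v, q)}

Joining U and S on F yields {(q, a, 11, a), (q, a, 11, c), (q, a, 11, q), (q, a, 32, a), (q, a, 32, c), (q, a, 32, q), (q, d, 13, a), (q, d, 13, c), (q, d, 13, q), (q, d, 27, a), (q, d, 27, c), (q, d, 27, q), (q, v, 34, a), (q, v, 34, c), (q, v, 34, q), (v, p, 3, b), (v, p, 3, k), (v, p, 3, y), (y, m, 38, m), (y, m, 38, n), (y, m, 38, p), (y, m, 38, y), (y, p, 2, m), (y, p, 2, n), (y, p, 2, p), (y, p, 2, y), (y, r, 8, m), (y, r, 8, n), (y, r, 8, p), (y, r, 8, y), (y, s, 8, m), (y, s, 8, n), (y, s, 8, p), (y, s, 8, y)}.
Keep only column(s) B, F (26 duplicate(s) eliminated): {(a, q), (d, q), (m, y), (p, v), (p, y), (r, y), (s, y), (v, q)}
Apply σ_{B != d}; surviving tuples: {(a, q), (m, y), (p, v), (p, y), (r, y), (s, y), (v, q)}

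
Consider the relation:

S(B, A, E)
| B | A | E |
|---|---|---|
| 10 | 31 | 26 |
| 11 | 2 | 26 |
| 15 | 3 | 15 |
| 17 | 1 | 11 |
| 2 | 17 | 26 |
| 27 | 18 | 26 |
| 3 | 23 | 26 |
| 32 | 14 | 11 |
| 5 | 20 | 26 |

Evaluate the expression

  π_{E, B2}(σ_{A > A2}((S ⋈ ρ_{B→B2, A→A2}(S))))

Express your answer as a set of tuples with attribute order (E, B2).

ρ[B→B2, A→A2]: schema becomes (B2, A2, E); tuples unchanged.
S ⋈ ρ_{B→B2, A→A2}(S) (natural join on E): {(10, 31, 26, 10, 31), (10, 31, 26, 11, 2), (10, 31, 26, 2, 17), (10, 31, 26, 27, 18), (10, 31, 26, 3, 23), (10, 31, 26, 5, 20), (11, 2, 26, 10, 31), (11, 2, 26, 11, 2), (11, 2, 26, 2, 17), (11, 2, 26, 27, 18), (11, 2, 26, 3, 23), (11, 2, 26, 5, 20), (15, 3, 15, 15, 3), (17, 1, 11, 17, 1), (17, 1, 11, 32, 14), (2, 17, 26, 10, 31), (2, 17, 26, 11, 2), (2, 17, 26, 2, 17), (2, 17, 26, 27, 18), (2, 17, 26, 3, 23), (2, 17, 26, 5, 20), (27, 18, 26, 10, 31), (27, 18, 26, 11, 2), (27, 18, 26, 2, 17), (27, 18, 26, 27, 18), (27, 18, 26, 3, 23), (27, 18, 26, 5, 20), (3, 23, 26, 10, 31), (3, 23, 26, 11, 2), (3, 23, 26, 2, 17), (3, 23, 26, 27, 18), (3, 23, 26, 3, 23), (3, 23, 26, 5, 20), (32, 14, 11, 17, 1), (32, 14, 11, 32, 14), (5, 20, 26, 10, 31), (5, 20, 26, 11, 2), (5, 20, 26, 2, 17), (5, 20, 26, 27, 18), (5, 20, 26, 3, 23), (5, 20, 26, 5, 20)}
Apply σ_{A > A2}; surviving tuples: {(10, 31, 26, 11, 2), (10, 31, 26, 2, 17), (10, 31, 26, 27, 18), (10, 31, 26, 3, 23), (10, 31, 26, 5, 20), (2, 17, 26, 11, 2), (27, 18, 26, 11, 2), (27, 18, 26, 2, 17), (3, 23, 26, 11, 2), (3, 23, 26, 2, 17), (3, 23, 26, 27, 18), (3, 23, 26, 5, 20), (32, 14, 11, 17, 1), (5, 20, 26, 11, 2), (5, 20, 26, 2, 17), (5, 20, 26, 27, 18)}
π[E, B2]: project onto (E, B2) (10 duplicate(s) eliminated) → {(11, 17), (26, 11), (26, 2), (26, 27), (26, 3), (26, 5)}

{(11, 17), (26, 11), (26, 2), (26, 27), (26, 3), (26, 5)}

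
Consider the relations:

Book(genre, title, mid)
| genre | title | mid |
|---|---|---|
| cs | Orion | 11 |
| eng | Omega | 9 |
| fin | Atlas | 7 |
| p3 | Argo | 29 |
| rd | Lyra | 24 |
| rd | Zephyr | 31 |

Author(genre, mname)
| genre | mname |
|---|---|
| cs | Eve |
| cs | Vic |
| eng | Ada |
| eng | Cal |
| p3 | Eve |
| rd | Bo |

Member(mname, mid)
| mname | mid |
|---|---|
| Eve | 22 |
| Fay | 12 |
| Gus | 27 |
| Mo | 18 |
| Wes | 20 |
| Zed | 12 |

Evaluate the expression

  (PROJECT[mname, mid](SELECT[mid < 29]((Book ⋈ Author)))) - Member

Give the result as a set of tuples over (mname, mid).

{(Ada, 9), (Bo, 24), (Cal, 9), (Eve, 11), (Vic, 11)}

Joining Book and Author on genre yields {(cs, Orion, 11, Eve), (cs, Orion, 11, Vic), (eng, Omega, 9, Ada), (eng, Omega, 9, Cal), (p3, Argo, 29, Eve), (rd, Lyra, 24, Bo), (rd, Zephyr, 31, Bo)}.
Apply σ_{mid < 29}; surviving tuples: {(cs, Orion, 11, Eve), (cs, Orion, 11, Vic), (eng, Omega, 9, Ada), (eng, Omega, 9, Cal), (rd, Lyra, 24, Bo)}
Keep only column(s) mname, mid: {(Ada, 9), (Bo, 24), (Cal, 9), (Eve, 11), (Vic, 11)}
Set difference of the two operands is {(Ada, 9), (Bo, 24), (Cal, 9), (Eve, 11), (Vic, 11)}.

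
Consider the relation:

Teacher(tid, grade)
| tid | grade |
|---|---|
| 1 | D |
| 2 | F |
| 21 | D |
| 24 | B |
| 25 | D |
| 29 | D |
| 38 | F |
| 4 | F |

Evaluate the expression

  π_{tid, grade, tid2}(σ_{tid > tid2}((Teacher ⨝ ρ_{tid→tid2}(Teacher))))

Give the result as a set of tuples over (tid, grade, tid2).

{(21, D, 1), (25, D, 1), (25, D, 21), (29, D, 1), (29, D, 21), (29, D, 25), (38, F, 2), (38, F, 4), (4, F, 2)}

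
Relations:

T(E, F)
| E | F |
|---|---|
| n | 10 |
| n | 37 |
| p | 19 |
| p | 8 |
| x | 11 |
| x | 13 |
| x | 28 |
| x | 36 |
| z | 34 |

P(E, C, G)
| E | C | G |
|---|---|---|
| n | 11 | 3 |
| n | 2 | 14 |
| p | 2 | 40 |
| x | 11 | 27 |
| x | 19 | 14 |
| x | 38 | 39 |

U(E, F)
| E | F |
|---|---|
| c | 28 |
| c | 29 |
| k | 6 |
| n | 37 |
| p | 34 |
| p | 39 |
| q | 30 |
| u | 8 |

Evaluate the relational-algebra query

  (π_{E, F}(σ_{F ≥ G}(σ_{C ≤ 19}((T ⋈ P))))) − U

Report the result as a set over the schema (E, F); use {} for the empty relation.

{(n, 10), (x, 28), (x, 36)}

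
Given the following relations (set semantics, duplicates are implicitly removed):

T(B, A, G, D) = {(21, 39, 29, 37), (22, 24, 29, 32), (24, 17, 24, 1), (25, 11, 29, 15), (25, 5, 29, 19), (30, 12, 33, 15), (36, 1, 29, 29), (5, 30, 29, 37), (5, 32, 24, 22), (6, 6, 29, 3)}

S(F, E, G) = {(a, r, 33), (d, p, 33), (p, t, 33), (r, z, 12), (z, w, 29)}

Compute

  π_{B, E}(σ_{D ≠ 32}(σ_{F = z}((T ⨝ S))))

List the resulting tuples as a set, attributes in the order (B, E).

T ⋈ S (natural join on G): {(21, 39, 29, 37, z, w), (22, 24, 29, 32, z, w), (25, 11, 29, 15, z, w), (25, 5, 29, 19, z, w), (30, 12, 33, 15, a, r), (30, 12, 33, 15, d, p), (30, 12, 33, 15, p, t), (36, 1, 29, 29, z, w), (5, 30, 29, 37, z, w), (6, 6, 29, 3, z, w)}
σ[F = z]: keep tuples satisfying F = z → {(21, 39, 29, 37, z, w), (22, 24, 29, 32, z, w), (25, 11, 29, 15, z, w), (25, 5, 29, 19, z, w), (36, 1, 29, 29, z, w), (5, 30, 29, 37, z, w), (6, 6, 29, 3, z, w)}
σ[D ≠ 32]: keep tuples satisfying D ≠ 32 → {(21, 39, 29, 37, z, w), (25, 11, 29, 15, z, w), (25, 5, 29, 19, z, w), (36, 1, 29, 29, z, w), (5, 30, 29, 37, z, w), (6, 6, 29, 3, z, w)}
Keep only column(s) B, E (1 duplicate(s) eliminated): {(21, w), (25, w), (36, w), (5, w), (6, w)}

{(21, w), (25, w), (36, w), (5, w), (6, w)}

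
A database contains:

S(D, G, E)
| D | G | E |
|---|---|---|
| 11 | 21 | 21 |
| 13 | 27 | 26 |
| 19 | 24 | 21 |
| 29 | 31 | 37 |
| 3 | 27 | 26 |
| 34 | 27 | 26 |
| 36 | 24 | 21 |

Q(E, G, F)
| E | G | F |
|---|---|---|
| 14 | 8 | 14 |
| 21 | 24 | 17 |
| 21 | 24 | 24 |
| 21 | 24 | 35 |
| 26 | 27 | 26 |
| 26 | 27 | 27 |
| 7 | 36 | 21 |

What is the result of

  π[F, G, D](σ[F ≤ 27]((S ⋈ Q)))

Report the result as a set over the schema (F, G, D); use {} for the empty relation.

{(17, 24, 19), (17, 24, 36), (24, 24, 19), (24, 24, 36), (26, 27, 13), (26, 27, 3), (26, 27, 34), (27, 27, 13), (27, 27, 3), (27, 27, 34)}

S ⋈ Q (natural join on G, E): {(13, 27, 26, 26), (13, 27, 26, 27), (19, 24, 21, 17), (19, 24, 21, 24), (19, 24, 21, 35), (3, 27, 26, 26), (3, 27, 26, 27), (34, 27, 26, 26), (34, 27, 26, 27), (36, 24, 21, 17), (36, 24, 21, 24), (36, 24, 21, 35)}
Apply σ_{F ≤ 27}; surviving tuples: {(13, 27, 26, 26), (13, 27, 26, 27), (19, 24, 21, 17), (19, 24, 21, 24), (3, 27, 26, 26), (3, 27, 26, 27), (34, 27, 26, 26), (34, 27, 26, 27), (36, 24, 21, 17), (36, 24, 21, 24)}
π[F, G, D]: project onto (F, G, D) → {(17, 24, 19), (17, 24, 36), (24, 24, 19), (24, 24, 36), (26, 27, 13), (26, 27, 3), (26, 27, 34), (27, 27, 13), (27, 27, 3), (27, 27, 34)}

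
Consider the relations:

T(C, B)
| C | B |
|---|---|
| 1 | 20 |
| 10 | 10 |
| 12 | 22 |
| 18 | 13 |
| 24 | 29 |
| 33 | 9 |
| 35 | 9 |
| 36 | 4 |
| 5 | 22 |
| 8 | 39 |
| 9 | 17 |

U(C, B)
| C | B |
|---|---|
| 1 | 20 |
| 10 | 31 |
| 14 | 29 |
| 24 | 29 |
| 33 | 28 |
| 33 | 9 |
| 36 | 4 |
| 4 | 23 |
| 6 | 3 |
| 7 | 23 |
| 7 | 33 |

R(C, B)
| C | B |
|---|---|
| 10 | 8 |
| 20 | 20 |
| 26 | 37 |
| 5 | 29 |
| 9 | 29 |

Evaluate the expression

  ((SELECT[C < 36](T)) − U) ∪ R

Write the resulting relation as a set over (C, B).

{(10, 10), (10, 8), (12, 22), (18, 13), (20, 20), (26, 37), (35, 9), (5, 22), (5, 29), (8, 39), (9, 17), (9, 29)}

Apply σ_{C < 36}; surviving tuples: {(1, 20), (10, 10), (12, 22), (18, 13), (24, 29), (33, 9), (35, 9), (5, 22), (8, 39), (9, 17)}
Set difference of the two operands is {(10, 10), (12, 22), (18, 13), (35, 9), (5, 22), (8, 39), (9, 17)}.
Set union of the two operands is {(10, 10), (10, 8), (12, 22), (18, 13), (20, 20), (26, 37), (35, 9), (5, 22), (5, 29), (8, 39), (9, 17), (9, 29)}.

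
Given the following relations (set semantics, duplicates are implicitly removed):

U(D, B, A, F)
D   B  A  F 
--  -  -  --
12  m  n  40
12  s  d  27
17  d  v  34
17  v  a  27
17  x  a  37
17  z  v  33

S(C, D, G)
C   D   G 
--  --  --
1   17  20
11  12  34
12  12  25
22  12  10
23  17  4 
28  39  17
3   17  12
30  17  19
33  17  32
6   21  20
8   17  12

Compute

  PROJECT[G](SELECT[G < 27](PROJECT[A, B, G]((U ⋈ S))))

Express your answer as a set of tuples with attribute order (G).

Joining U and S on D yields {(12, m, n, 40, 11, 34), (12, m, n, 40, 12, 25), (12, m, n, 40, 22, 10), (12, s, d, 27, 11, 34), (12, s, d, 27, 12, 25), (12, s, d, 27, 22, 10), (17, d, v, 34, 1, 20), (17, d, v, 34, 23, 4), (17, d, v, 34, 3, 12), (17, d, v, 34, 30, 19), (17, d, v, 34, 33, 32), (17, d, v, 34, 8, 12), (17, v, a, 27, 1, 20), (17, v, a, 27, 23, 4), (17, v, a, 27, 3, 12), (17, v, a, 27, 30, 19), (17, v, a, 27, 33, 32), (17, v, a, 27, 8, 12), (17, x, a, 37, 1, 20), (17, x, a, 37, 23, 4), (17, x, a, 37, 3, 12), (17, x, a, 37, 30, 19), (17, x, a, 37, 33, 32), (17, x, a, 37, 8, 12), (17, z, v, 33, 1, 20), (17, z, v, 33, 23, 4), (17, z, v, 33, 3, 12), (17, z, v, 33, 30, 19), (17, z, v, 33, 33, 32), (17, z, v, 33, 8, 12)}.
π[A, B, G]: project onto (A, B, G) (4 duplicate(s) eliminated) → {(a, v, 12), (a, v, 19), (a, v, 20), (a, v, 32), (a, v, 4), (a, x, 12), (a, x, 19), (a, x, 20), (a, x, 32), (a, x, 4), (d, s, 10), (d, s, 25), (d, s, 34), (n, m, 10), (n, m, 25), (n, m, 34), (v, d, 12), (v, d, 19), (v, d, 20), (v, d, 32), (v, d, 4), (v, z, 12), (v, z, 19), (v, z, 20), (v, z, 32), (v, z, 4)}
Selection G < 27: {(a, v, 12), (a, v, 19), (a, v, 20), (a, v, 4), (a, x, 12), (a, x, 19), (a, x, 20), (a, x, 4), (d, s, 10), (d, s, 25), (n, m, 10), (n, m, 25), (v, d, 12), (v, d, 19), (v, d, 20), (v, d, 4), (v, z, 12), (v, z, 19), (v, z, 20), (v, z, 4)}
π[G]: project onto (G) (14 duplicate(s) eliminated) → {10, 12, 19, 20, 25, 4}

{10, 12, 19, 20, 25, 4}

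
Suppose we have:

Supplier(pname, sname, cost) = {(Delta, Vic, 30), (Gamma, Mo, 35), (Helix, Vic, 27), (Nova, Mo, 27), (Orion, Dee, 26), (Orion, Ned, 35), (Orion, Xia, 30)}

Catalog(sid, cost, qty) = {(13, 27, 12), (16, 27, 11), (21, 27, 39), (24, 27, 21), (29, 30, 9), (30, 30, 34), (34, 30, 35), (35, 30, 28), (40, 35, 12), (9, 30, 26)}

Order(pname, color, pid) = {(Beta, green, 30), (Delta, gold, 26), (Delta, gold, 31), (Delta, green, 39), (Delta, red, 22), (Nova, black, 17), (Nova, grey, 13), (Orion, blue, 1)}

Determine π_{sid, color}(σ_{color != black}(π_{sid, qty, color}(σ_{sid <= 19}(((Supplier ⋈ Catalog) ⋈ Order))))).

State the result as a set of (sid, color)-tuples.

{(13, grey), (16, grey), (9, blue), (9, gold), (9, green), (9, red)}

Natural join on cost: {(Delta, Vic, 30, 29, 9), (Delta, Vic, 30, 30, 34), (Delta, Vic, 30, 34, 35), (Delta, Vic, 30, 35, 28), (Delta, Vic, 30, 9, 26), (Gamma, Mo, 35, 40, 12), (Helix, Vic, 27, 13, 12), (Helix, Vic, 27, 16, 11), (Helix, Vic, 27, 21, 39), (Helix, Vic, 27, 24, 21), (Nova, Mo, 27, 13, 12), (Nova, Mo, 27, 16, 11), (Nova, Mo, 27, 21, 39), (Nova, Mo, 27, 24, 21), (Orion, Ned, 35, 40, 12), (Orion, Xia, 30, 29, 9), (Orion, Xia, 30, 30, 34), (Orion, Xia, 30, 34, 35), (Orion, Xia, 30, 35, 28), (Orion, Xia, 30, 9, 26)}
Natural join on pname: {(Delta, Vic, 30, 29, 9, gold, 26), (Delta, Vic, 30, 29, 9, gold, 31), (Delta, Vic, 30, 29, 9, green, 39), (Delta, Vic, 30, 29, 9, red, 22), (Delta, Vic, 30, 30, 34, gold, 26), (Delta, Vic, 30, 30, 34, gold, 31), (Delta, Vic, 30, 30, 34, green, 39), (Delta, Vic, 30, 30, 34, red, 22), (Delta, Vic, 30, 34, 35, gold, 26), (Delta, Vic, 30, 34, 35, gold, 31), (Delta, Vic, 30, 34, 35, green, 39), (Delta, Vic, 30, 34, 35, red, 22), (Delta, Vic, 30, 35, 28, gold, 26), (Delta, Vic, 30, 35, 28, gold, 31), (Delta, Vic, 30, 35, 28, green, 39), (Delta, Vic, 30, 35, 28, red, 22), (Delta, Vic, 30, 9, 26, gold, 26), (Delta, Vic, 30, 9, 26, gold, 31), (Delta, Vic, 30, 9, 26, green, 39), (Delta, Vic, 30, 9, 26, red, 22), (Nova, Mo, 27, 13, 12, black, 17), (Nova, Mo, 27, 13, 12, grey, 13), (Nova, Mo, 27, 16, 11, black, 17), (Nova, Mo, 27, 16, 11, grey, 13), (Nova, Mo, 27, 21, 39, black, 17), (Nova, Mo, 27, 21, 39, grey, 13), (Nova, Mo, 27, 24, 21, black, 17), (Nova, Mo, 27, 24, 21, grey, 13), (Orion, Ned, 35, 40, 12, blue, 1), (Orion, Xia, 30, 29, 9, blue, 1), (Orion, Xia, 30, 30, 34, blue, 1), (Orion, Xia, 30, 34, 35, blue, 1), (Orion, Xia, 30, 35, 28, blue, 1), (Orion, Xia, 30, 9, 26, blue, 1)}
Filtering on sid <= 19 leaves {(Delta, Vic, 30, 9, 26, gold, 26), (Delta, Vic, 30, 9, 26, gold, 31), (Delta, Vic, 30, 9, 26, green, 39), (Delta, Vic, 30, 9, 26, red, 22), (Nova, Mo, 27, 13, 12, black, 17), (Nova, Mo, 27, 13, 12, grey, 13), (Nova, Mo, 27, 16, 11, black, 17), (Nova, Mo, 27, 16, 11, grey, 13), (Orion, Xia, 30, 9, 26, blue, 1)}.
π_{sid, qty, color} gives {(13, 12, black), (13, 12, grey), (16, 11, black), (16, 11, grey), (9, 26, blue), (9, 26, gold), (9, 26, green), (9, 26, red)} (1 duplicate(s) eliminated).
Filtering on color != black leaves {(13, 12, grey), (16, 11, grey), (9, 26, blue), (9, 26, gold), (9, 26, green), (9, 26, red)}.
π_{sid, color} gives {(13, grey), (16, grey), (9, blue), (9, gold), (9, green), (9, red)}.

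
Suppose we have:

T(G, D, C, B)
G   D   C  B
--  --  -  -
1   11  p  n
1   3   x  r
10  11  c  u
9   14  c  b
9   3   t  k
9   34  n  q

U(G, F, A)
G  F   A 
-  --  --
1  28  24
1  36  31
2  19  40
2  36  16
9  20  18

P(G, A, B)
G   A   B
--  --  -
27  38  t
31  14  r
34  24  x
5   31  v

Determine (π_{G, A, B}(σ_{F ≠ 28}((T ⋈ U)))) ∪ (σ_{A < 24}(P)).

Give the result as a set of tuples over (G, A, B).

{(1, 31, n), (1, 31, r), (31, 14, r), (9, 18, b), (9, 18, k), (9, 18, q)}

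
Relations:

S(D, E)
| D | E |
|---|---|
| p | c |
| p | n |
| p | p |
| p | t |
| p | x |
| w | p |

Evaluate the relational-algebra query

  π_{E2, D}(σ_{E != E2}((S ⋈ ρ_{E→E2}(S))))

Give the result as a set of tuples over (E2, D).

ρ[E→E2]: schema becomes (D, E2); tuples unchanged.
S ⋈ ρ_{E→E2}(S) (natural join on D): {(p, c, c), (p, c, n), (p, c, p), (p, c, t), (p, c, x), (p, n, c), (p, n, n), (p, n, p), (p, n, t), (p, n, x), (p, p, c), (p, p, n), (p, p, p), (p, p, t), (p, p, x), (p, t, c), (p, t, n), (p, t, p), (p, t, t), (p, t, x), (p, x, c), (p, x, n), (p, x, p), (p, x, t), (p, x, x), (w, p, p)}
Selection E != E2: {(p, c, n), (p, c, p), (p, c, t), (p, c, x), (p, n, c), (p, n, p), (p, n, t), (p, n, x), (p, p, c), (p, p, n), (p, p, t), (p, p, x), (p, t, c), (p, t, n), (p, t, p), (p, t, x), (p, x, c), (p, x, n), (p, x, p), (p, x, t)}
Projecting to E2, D (15 duplicate(s) eliminated): {(c, p), (n, p), (p, p), (t, p), (x, p)}

{(c, p), (n, p), (p, p), (t, p), (x, p)}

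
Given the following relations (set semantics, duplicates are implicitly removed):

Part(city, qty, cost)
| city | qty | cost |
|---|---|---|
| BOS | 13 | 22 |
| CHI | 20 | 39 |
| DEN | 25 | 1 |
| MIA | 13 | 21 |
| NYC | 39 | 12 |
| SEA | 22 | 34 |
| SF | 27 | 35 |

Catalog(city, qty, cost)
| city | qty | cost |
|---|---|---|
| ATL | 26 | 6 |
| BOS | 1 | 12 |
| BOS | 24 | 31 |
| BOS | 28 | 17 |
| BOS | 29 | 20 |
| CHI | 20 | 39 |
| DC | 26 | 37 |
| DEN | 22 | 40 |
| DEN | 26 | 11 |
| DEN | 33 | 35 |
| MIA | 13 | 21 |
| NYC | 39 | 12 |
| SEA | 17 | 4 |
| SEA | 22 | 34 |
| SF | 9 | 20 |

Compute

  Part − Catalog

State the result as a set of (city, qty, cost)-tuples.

{(BOS, 13, 22), (DEN, 25, 1), (SF, 27, 35)}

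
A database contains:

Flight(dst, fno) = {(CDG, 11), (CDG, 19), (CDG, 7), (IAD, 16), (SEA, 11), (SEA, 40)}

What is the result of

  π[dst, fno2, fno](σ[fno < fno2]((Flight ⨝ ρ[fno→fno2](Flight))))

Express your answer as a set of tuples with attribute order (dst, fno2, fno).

ρ[fno→fno2]: schema becomes (dst, fno2); tuples unchanged.
Flight ⋈ ρ[fno→fno2](Flight) (natural join on dst): {(CDG, 11, 11), (CDG, 11, 19), (CDG, 11, 7), (CDG, 19, 11), (CDG, 19, 19), (CDG, 19, 7), (CDG, 7, 11), (CDG, 7, 19), (CDG, 7, 7), (IAD, 16, 16), (SEA, 11, 11), (SEA, 11, 40), (SEA, 40, 11), (SEA, 40, 40)}
Apply σ_{fno < fno2}; surviving tuples: {(CDG, 11, 19), (CDG, 7, 11), (CDG, 7, 19), (SEA, 11, 40)}
π_{dst, fno2, fno} gives {(CDG, 11, 7), (CDG, 19, 11), (CDG, 19, 7), (SEA, 40, 11)}.

{(CDG, 11, 7), (CDG, 19, 11), (CDG, 19, 7), (SEA, 40, 11)}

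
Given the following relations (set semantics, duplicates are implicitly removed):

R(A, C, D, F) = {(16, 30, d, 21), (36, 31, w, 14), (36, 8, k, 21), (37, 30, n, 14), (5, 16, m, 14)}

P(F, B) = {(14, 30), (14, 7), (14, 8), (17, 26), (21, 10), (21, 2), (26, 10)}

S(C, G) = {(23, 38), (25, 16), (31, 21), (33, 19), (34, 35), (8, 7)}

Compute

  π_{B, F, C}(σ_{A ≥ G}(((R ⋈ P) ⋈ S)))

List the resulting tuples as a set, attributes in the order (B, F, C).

{(10, 21, 8), (2, 21, 8), (30, 14, 31), (7, 14, 31), (8, 14, 31)}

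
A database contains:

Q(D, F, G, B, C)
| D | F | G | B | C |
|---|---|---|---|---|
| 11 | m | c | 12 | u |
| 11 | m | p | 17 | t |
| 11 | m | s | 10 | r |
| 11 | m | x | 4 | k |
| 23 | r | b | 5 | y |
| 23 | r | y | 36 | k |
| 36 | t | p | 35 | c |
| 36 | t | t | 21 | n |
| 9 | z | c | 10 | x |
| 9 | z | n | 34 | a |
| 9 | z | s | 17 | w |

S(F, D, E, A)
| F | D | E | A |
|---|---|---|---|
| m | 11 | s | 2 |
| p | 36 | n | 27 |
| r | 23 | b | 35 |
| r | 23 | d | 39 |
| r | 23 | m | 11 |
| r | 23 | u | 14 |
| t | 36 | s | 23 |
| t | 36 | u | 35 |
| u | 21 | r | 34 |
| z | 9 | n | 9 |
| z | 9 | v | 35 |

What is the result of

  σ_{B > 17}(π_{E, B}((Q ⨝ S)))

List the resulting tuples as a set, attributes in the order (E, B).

Joining Q and S on D, F yields {(11, m, c, 12, u, s, 2), (11, m, p, 17, t, s, 2), (11, m, s, 10, r, s, 2), (11, m, x, 4, k, s, 2), (23, r, b, 5, y, b, 35), (23, r, b, 5, y, d, 39), (23, r, b, 5, y, m, 11), (23, r, b, 5, y, u, 14), (23, r, y, 36, k, b, 35), (23, r, y, 36, k, d, 39), (23, r, y, 36, k, m, 11), (23, r, y, 36, k, u, 14), (36, t, p, 35, c, s, 23), (36, t, p, 35, c, u, 35), (36, t, t, 21, n, s, 23), (36, t, t, 21, n, u, 35), (9, z, c, 10, x, n, 9), (9, z, c, 10, x, v, 35), (9, z, n, 34, a, n, 9), (9, z, n, 34, a, v, 35), (9, z, s, 17, w, n, 9), (9, z, s, 17, w, v, 35)}.
Keep only column(s) E, B: {(b, 36), (b, 5), (d, 36), (d, 5), (m, 36), (m, 5), (n, 10), (n, 17), (n, 34), (s, 10), (s, 12), (s, 17), (s, 21), (s, 35), (s, 4), (u, 21), (u, 35), (u, 36), (u, 5), (v, 10), (v, 17), (v, 34)}
σ[B > 17]: keep tuples satisfying B > 17 → {(b, 36), (d, 36), (m, 36), (n, 34), (s, 21), (s, 35), (u, 21), (u, 35), (u, 36), (v, 34)}

{(b, 36), (d, 36), (m, 36), (n, 34), (s, 21), (s, 35), (u, 21), (u, 35), (u, 36), (v, 34)}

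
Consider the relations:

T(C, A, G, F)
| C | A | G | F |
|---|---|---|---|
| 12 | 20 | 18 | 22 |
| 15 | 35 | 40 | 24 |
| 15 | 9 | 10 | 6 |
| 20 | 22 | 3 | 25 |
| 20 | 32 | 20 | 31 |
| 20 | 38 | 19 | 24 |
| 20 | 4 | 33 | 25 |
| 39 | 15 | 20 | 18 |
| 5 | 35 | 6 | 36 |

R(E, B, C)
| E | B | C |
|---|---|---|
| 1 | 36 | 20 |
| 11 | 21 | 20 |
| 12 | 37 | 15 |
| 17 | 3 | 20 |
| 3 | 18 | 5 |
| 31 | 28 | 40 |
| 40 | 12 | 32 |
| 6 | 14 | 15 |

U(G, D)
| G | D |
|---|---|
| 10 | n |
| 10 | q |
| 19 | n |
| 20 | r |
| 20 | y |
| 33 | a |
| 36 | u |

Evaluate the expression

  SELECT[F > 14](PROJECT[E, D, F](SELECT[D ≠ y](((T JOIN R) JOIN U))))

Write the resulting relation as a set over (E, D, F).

{(1, a, 25), (1, n, 24), (1, r, 31), (11, a, 25), (11, n, 24), (11, r, 31), (17, a, 25), (17, n, 24), (17, r, 31)}

T ⋈ R (natural join on C): {(15, 35, 40, 24, 12, 37), (15, 35, 40, 24, 6, 14), (15, 9, 10, 6, 12, 37), (15, 9, 10, 6, 6, 14), (20, 22, 3, 25, 1, 36), (20, 22, 3, 25, 11, 21), (20, 22, 3, 25, 17, 3), (20, 32, 20, 31, 1, 36), (20, 32, 20, 31, 11, 21), (20, 32, 20, 31, 17, 3), (20, 38, 19, 24, 1, 36), (20, 38, 19, 24, 11, 21), (20, 38, 19, 24, 17, 3), (20, 4, 33, 25, 1, 36), (20, 4, 33, 25, 11, 21), (20, 4, 33, 25, 17, 3), (5, 35, 6, 36, 3, 18)}
(T JOIN R) ⋈ U (natural join on G): {(15, 9, 10, 6, 12, 37, n), (15, 9, 10, 6, 12, 37, q), (15, 9, 10, 6, 6, 14, n), (15, 9, 10, 6, 6, 14, q), (20, 32, 20, 31, 1, 36, r), (20, 32, 20, 31, 1, 36, y), (20, 32, 20, 31, 11, 21, r), (20, 32, 20, 31, 11, 21, y), (20, 32, 20, 31, 17, 3, r), (20, 32, 20, 31, 17, 3, y), (20, 38, 19, 24, 1, 36, n), (20, 38, 19, 24, 11, 21, n), (20, 38, 19, 24, 17, 3, n), (20, 4, 33, 25, 1, 36, a), (20, 4, 33, 25, 11, 21, a), (20, 4, 33, 25, 17, 3, a)}
Filtering on D ≠ y leaves {(15, 9, 10, 6, 12, 37, n), (15, 9, 10, 6, 12, 37, q), (15, 9, 10, 6, 6, 14, n), (15, 9, 10, 6, 6, 14, q), (20, 32, 20, 31, 1, 36, r), (20, 32, 20, 31, 11, 21, r), (20, 32, 20, 31, 17, 3, r), (20, 38, 19, 24, 1, 36, n), (20, 38, 19, 24, 11, 21, n), (20, 38, 19, 24, 17, 3, n), (20, 4, 33, 25, 1, 36, a), (20, 4, 33, 25, 11, 21, a), (20, 4, 33, 25, 17, 3, a)}.
Keep only column(s) E, D, F: {(1, a, 25), (1, n, 24), (1, r, 31), (11, a, 25), (11, n, 24), (11, r, 31), (12, n, 6), (12, q, 6), (17, a, 25), (17, n, 24), (17, r, 31), (6, n, 6), (6, q, 6)}
Filtering on F > 14 leaves {(1, a, 25), (1, n, 24), (1, r, 31), (11, a, 25), (11, n, 24), (11, r, 31), (17, a, 25), (17, n, 24), (17, r, 31)}.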